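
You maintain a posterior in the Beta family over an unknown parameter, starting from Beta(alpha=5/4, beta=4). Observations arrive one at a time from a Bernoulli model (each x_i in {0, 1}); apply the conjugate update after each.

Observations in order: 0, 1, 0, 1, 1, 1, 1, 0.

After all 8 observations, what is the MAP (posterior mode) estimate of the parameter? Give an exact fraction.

obs 1: x=0 → posterior Beta(5/4, 5)
obs 2: x=1 → posterior Beta(9/4, 5)
obs 3: x=0 → posterior Beta(9/4, 6)
obs 4: x=1 → posterior Beta(13/4, 6)
obs 5: x=1 → posterior Beta(17/4, 6)
obs 6: x=1 → posterior Beta(21/4, 6)
obs 7: x=1 → posterior Beta(25/4, 6)
obs 8: x=0 → posterior Beta(25/4, 7)

7/15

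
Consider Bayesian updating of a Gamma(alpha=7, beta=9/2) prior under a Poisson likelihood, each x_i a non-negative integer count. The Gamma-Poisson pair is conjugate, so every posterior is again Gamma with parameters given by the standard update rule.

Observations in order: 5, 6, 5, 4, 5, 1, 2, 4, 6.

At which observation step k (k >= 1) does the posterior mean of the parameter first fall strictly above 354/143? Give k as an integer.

k = 2

obs 1: x=5 → posterior Gamma(12, 11/2)
obs 2: x=6 → posterior Gamma(18, 13/2)
obs 3: x=5 → posterior Gamma(23, 15/2)
obs 4: x=4 → posterior Gamma(27, 17/2)
obs 5: x=5 → posterior Gamma(32, 19/2)
obs 6: x=1 → posterior Gamma(33, 21/2)
obs 7: x=2 → posterior Gamma(35, 23/2)
obs 8: x=4 → posterior Gamma(39, 25/2)
obs 9: x=6 → posterior Gamma(45, 27/2)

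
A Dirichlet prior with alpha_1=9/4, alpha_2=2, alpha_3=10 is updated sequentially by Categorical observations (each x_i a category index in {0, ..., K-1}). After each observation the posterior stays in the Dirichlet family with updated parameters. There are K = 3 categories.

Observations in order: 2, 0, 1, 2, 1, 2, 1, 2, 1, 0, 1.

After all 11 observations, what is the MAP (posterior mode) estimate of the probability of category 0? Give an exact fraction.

obs 1: x=2 → posterior Dirichlet(9/4, 2, 11)
obs 2: x=0 → posterior Dirichlet(13/4, 2, 11)
obs 3: x=1 → posterior Dirichlet(13/4, 3, 11)
obs 4: x=2 → posterior Dirichlet(13/4, 3, 12)
obs 5: x=1 → posterior Dirichlet(13/4, 4, 12)
obs 6: x=2 → posterior Dirichlet(13/4, 4, 13)
obs 7: x=1 → posterior Dirichlet(13/4, 5, 13)
obs 8: x=2 → posterior Dirichlet(13/4, 5, 14)
obs 9: x=1 → posterior Dirichlet(13/4, 6, 14)
obs 10: x=0 → posterior Dirichlet(17/4, 6, 14)
obs 11: x=1 → posterior Dirichlet(17/4, 7, 14)

13/89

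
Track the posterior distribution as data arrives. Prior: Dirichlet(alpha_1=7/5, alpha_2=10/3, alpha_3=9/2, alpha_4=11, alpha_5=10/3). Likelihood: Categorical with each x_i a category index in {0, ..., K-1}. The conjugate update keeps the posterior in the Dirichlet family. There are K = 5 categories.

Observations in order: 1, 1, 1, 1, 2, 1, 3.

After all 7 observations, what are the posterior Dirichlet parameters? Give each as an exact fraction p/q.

alpha_1=7/5, alpha_2=25/3, alpha_3=11/2, alpha_4=12, alpha_5=10/3

obs 1: x=1 → posterior Dirichlet(7/5, 13/3, 9/2, 11, 10/3)
obs 2: x=1 → posterior Dirichlet(7/5, 16/3, 9/2, 11, 10/3)
obs 3: x=1 → posterior Dirichlet(7/5, 19/3, 9/2, 11, 10/3)
obs 4: x=1 → posterior Dirichlet(7/5, 22/3, 9/2, 11, 10/3)
obs 5: x=2 → posterior Dirichlet(7/5, 22/3, 11/2, 11, 10/3)
obs 6: x=1 → posterior Dirichlet(7/5, 25/3, 11/2, 11, 10/3)
obs 7: x=3 → posterior Dirichlet(7/5, 25/3, 11/2, 12, 10/3)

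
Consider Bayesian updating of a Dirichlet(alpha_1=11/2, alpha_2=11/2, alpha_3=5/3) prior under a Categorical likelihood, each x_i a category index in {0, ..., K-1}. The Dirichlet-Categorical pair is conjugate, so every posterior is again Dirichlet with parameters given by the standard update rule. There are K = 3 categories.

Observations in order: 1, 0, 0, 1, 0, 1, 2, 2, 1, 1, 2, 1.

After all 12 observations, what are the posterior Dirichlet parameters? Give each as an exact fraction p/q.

alpha_1=17/2, alpha_2=23/2, alpha_3=14/3

obs 1: x=1 → posterior Dirichlet(11/2, 13/2, 5/3)
obs 2: x=0 → posterior Dirichlet(13/2, 13/2, 5/3)
obs 3: x=0 → posterior Dirichlet(15/2, 13/2, 5/3)
obs 4: x=1 → posterior Dirichlet(15/2, 15/2, 5/3)
obs 5: x=0 → posterior Dirichlet(17/2, 15/2, 5/3)
obs 6: x=1 → posterior Dirichlet(17/2, 17/2, 5/3)
obs 7: x=2 → posterior Dirichlet(17/2, 17/2, 8/3)
obs 8: x=2 → posterior Dirichlet(17/2, 17/2, 11/3)
obs 9: x=1 → posterior Dirichlet(17/2, 19/2, 11/3)
obs 10: x=1 → posterior Dirichlet(17/2, 21/2, 11/3)
obs 11: x=2 → posterior Dirichlet(17/2, 21/2, 14/3)
obs 12: x=1 → posterior Dirichlet(17/2, 23/2, 14/3)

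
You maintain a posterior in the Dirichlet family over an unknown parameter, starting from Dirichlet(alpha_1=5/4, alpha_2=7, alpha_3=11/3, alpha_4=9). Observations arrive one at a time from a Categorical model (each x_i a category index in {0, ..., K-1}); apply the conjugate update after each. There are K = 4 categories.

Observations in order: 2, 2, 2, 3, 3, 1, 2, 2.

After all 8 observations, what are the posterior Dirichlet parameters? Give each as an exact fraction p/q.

alpha_1=5/4, alpha_2=8, alpha_3=26/3, alpha_4=11

obs 1: x=2 → posterior Dirichlet(5/4, 7, 14/3, 9)
obs 2: x=2 → posterior Dirichlet(5/4, 7, 17/3, 9)
obs 3: x=2 → posterior Dirichlet(5/4, 7, 20/3, 9)
obs 4: x=3 → posterior Dirichlet(5/4, 7, 20/3, 10)
obs 5: x=3 → posterior Dirichlet(5/4, 7, 20/3, 11)
obs 6: x=1 → posterior Dirichlet(5/4, 8, 20/3, 11)
obs 7: x=2 → posterior Dirichlet(5/4, 8, 23/3, 11)
obs 8: x=2 → posterior Dirichlet(5/4, 8, 26/3, 11)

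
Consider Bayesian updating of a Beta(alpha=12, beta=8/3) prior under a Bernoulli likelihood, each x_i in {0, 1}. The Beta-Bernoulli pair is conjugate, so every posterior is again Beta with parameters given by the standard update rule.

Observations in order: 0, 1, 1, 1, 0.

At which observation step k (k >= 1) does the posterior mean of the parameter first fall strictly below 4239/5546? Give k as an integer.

obs 1: x=0 → posterior Beta(12, 11/3)
obs 2: x=1 → posterior Beta(13, 11/3)
obs 3: x=1 → posterior Beta(14, 11/3)
obs 4: x=1 → posterior Beta(15, 11/3)
obs 5: x=0 → posterior Beta(15, 14/3)

k = 5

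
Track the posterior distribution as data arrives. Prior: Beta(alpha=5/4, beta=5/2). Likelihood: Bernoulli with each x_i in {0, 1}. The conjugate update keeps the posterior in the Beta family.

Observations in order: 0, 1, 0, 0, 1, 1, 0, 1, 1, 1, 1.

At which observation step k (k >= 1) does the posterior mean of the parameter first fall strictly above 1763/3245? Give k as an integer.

k = 11

obs 1: x=0 → posterior Beta(5/4, 7/2)
obs 2: x=1 → posterior Beta(9/4, 7/2)
obs 3: x=0 → posterior Beta(9/4, 9/2)
obs 4: x=0 → posterior Beta(9/4, 11/2)
obs 5: x=1 → posterior Beta(13/4, 11/2)
obs 6: x=1 → posterior Beta(17/4, 11/2)
obs 7: x=0 → posterior Beta(17/4, 13/2)
obs 8: x=1 → posterior Beta(21/4, 13/2)
obs 9: x=1 → posterior Beta(25/4, 13/2)
obs 10: x=1 → posterior Beta(29/4, 13/2)
obs 11: x=1 → posterior Beta(33/4, 13/2)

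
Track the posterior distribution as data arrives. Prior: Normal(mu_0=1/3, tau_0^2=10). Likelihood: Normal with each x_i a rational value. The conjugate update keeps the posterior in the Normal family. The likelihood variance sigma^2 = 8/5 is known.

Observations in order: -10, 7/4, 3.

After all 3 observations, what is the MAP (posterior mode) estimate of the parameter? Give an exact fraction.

-1559/948

obs 1: x=-10 → posterior Normal(-746/87, 40/29)
obs 2: x=7/4 → posterior Normal(-2459/648, 20/27)
obs 3: x=3 → posterior Normal(-1559/948, 40/79)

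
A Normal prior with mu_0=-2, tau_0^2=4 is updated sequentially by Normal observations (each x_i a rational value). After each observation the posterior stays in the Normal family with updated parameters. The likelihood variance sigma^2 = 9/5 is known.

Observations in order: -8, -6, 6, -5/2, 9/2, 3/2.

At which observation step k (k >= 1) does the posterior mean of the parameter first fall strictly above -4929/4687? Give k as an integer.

obs 1: x=-8 → posterior Normal(-178/29, 36/29)
obs 2: x=-6 → posterior Normal(-298/49, 36/49)
obs 3: x=6 → posterior Normal(-178/69, 12/23)
obs 4: x=-5/2 → posterior Normal(-228/89, 36/89)
obs 5: x=9/2 → posterior Normal(-138/109, 36/109)
obs 6: x=3/2 → posterior Normal(-36/43, 12/43)

k = 6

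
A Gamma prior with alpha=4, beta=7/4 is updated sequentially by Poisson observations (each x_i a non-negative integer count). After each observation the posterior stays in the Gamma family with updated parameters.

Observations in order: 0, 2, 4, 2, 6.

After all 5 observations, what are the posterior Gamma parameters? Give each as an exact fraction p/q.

obs 1: x=0 → posterior Gamma(4, 11/4)
obs 2: x=2 → posterior Gamma(6, 15/4)
obs 3: x=4 → posterior Gamma(10, 19/4)
obs 4: x=2 → posterior Gamma(12, 23/4)
obs 5: x=6 → posterior Gamma(18, 27/4)

alpha=18, beta=27/4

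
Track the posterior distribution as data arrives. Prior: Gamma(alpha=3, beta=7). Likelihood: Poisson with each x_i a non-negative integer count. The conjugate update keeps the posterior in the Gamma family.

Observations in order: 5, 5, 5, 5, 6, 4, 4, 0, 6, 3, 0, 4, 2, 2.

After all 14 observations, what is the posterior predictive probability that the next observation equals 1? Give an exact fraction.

6779625113963669948207939929686263721902857306346746795481921195161467987/34057867343385343371182443959612780702117771652997320567223240710563037184

obs 1: x=5 → posterior Gamma(8, 8)
obs 2: x=5 → posterior Gamma(13, 9)
obs 3: x=5 → posterior Gamma(18, 10)
obs 4: x=5 → posterior Gamma(23, 11)
obs 5: x=6 → posterior Gamma(29, 12)
obs 6: x=4 → posterior Gamma(33, 13)
obs 7: x=4 → posterior Gamma(37, 14)
obs 8: x=0 → posterior Gamma(37, 15)
obs 9: x=6 → posterior Gamma(43, 16)
obs 10: x=3 → posterior Gamma(46, 17)
obs 11: x=0 → posterior Gamma(46, 18)
obs 12: x=4 → posterior Gamma(50, 19)
obs 13: x=2 → posterior Gamma(52, 20)
obs 14: x=2 → posterior Gamma(54, 21)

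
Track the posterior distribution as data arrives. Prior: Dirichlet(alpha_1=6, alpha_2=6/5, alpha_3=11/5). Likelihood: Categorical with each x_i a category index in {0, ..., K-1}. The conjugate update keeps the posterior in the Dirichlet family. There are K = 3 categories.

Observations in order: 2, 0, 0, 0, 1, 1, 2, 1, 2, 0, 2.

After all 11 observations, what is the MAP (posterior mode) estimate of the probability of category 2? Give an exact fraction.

26/87

obs 1: x=2 → posterior Dirichlet(6, 6/5, 16/5)
obs 2: x=0 → posterior Dirichlet(7, 6/5, 16/5)
obs 3: x=0 → posterior Dirichlet(8, 6/5, 16/5)
obs 4: x=0 → posterior Dirichlet(9, 6/5, 16/5)
obs 5: x=1 → posterior Dirichlet(9, 11/5, 16/5)
obs 6: x=1 → posterior Dirichlet(9, 16/5, 16/5)
obs 7: x=2 → posterior Dirichlet(9, 16/5, 21/5)
obs 8: x=1 → posterior Dirichlet(9, 21/5, 21/5)
obs 9: x=2 → posterior Dirichlet(9, 21/5, 26/5)
obs 10: x=0 → posterior Dirichlet(10, 21/5, 26/5)
obs 11: x=2 → posterior Dirichlet(10, 21/5, 31/5)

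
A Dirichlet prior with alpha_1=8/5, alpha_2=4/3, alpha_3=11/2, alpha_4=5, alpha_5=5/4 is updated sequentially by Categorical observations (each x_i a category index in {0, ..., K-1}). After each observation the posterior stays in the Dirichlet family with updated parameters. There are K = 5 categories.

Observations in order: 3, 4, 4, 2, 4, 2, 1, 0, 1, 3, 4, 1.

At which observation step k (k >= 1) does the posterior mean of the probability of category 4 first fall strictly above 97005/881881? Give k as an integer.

obs 1: x=3 → posterior Dirichlet(8/5, 4/3, 11/2, 6, 5/4)
obs 2: x=4 → posterior Dirichlet(8/5, 4/3, 11/2, 6, 9/4)
obs 3: x=4 → posterior Dirichlet(8/5, 4/3, 11/2, 6, 13/4)
obs 4: x=2 → posterior Dirichlet(8/5, 4/3, 13/2, 6, 13/4)
obs 5: x=4 → posterior Dirichlet(8/5, 4/3, 13/2, 6, 17/4)
obs 6: x=2 → posterior Dirichlet(8/5, 4/3, 15/2, 6, 17/4)
obs 7: x=1 → posterior Dirichlet(8/5, 7/3, 15/2, 6, 17/4)
obs 8: x=0 → posterior Dirichlet(13/5, 7/3, 15/2, 6, 17/4)
obs 9: x=1 → posterior Dirichlet(13/5, 10/3, 15/2, 6, 17/4)
obs 10: x=3 → posterior Dirichlet(13/5, 10/3, 15/2, 7, 17/4)
obs 11: x=4 → posterior Dirichlet(13/5, 10/3, 15/2, 7, 21/4)
obs 12: x=1 → posterior Dirichlet(13/5, 13/3, 15/2, 7, 21/4)

k = 2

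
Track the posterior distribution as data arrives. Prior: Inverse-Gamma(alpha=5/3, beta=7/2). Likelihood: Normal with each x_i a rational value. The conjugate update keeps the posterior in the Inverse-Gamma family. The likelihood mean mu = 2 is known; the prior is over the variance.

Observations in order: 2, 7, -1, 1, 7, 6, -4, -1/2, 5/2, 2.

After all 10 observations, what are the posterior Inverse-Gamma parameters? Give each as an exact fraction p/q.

obs 1: x=2 → posterior Inverse-Gamma(13/6, 7/2)
obs 2: x=7 → posterior Inverse-Gamma(8/3, 16)
obs 3: x=-1 → posterior Inverse-Gamma(19/6, 41/2)
obs 4: x=1 → posterior Inverse-Gamma(11/3, 21)
obs 5: x=7 → posterior Inverse-Gamma(25/6, 67/2)
obs 6: x=6 → posterior Inverse-Gamma(14/3, 83/2)
obs 7: x=-4 → posterior Inverse-Gamma(31/6, 119/2)
obs 8: x=-1/2 → posterior Inverse-Gamma(17/3, 501/8)
obs 9: x=5/2 → posterior Inverse-Gamma(37/6, 251/4)
obs 10: x=2 → posterior Inverse-Gamma(20/3, 251/4)

alpha=20/3, beta=251/4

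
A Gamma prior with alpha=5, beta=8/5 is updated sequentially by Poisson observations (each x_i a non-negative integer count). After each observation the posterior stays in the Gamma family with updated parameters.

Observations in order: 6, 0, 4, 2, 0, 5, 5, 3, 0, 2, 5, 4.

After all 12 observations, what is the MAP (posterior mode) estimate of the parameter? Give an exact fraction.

50/17

obs 1: x=6 → posterior Gamma(11, 13/5)
obs 2: x=0 → posterior Gamma(11, 18/5)
obs 3: x=4 → posterior Gamma(15, 23/5)
obs 4: x=2 → posterior Gamma(17, 28/5)
obs 5: x=0 → posterior Gamma(17, 33/5)
obs 6: x=5 → posterior Gamma(22, 38/5)
obs 7: x=5 → posterior Gamma(27, 43/5)
obs 8: x=3 → posterior Gamma(30, 48/5)
obs 9: x=0 → posterior Gamma(30, 53/5)
obs 10: x=2 → posterior Gamma(32, 58/5)
obs 11: x=5 → posterior Gamma(37, 63/5)
obs 12: x=4 → posterior Gamma(41, 68/5)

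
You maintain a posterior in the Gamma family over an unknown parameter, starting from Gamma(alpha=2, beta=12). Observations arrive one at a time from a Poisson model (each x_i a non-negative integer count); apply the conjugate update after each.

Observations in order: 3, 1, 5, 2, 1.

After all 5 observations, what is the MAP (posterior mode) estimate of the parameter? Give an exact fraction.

obs 1: x=3 → posterior Gamma(5, 13)
obs 2: x=1 → posterior Gamma(6, 14)
obs 3: x=5 → posterior Gamma(11, 15)
obs 4: x=2 → posterior Gamma(13, 16)
obs 5: x=1 → posterior Gamma(14, 17)

13/17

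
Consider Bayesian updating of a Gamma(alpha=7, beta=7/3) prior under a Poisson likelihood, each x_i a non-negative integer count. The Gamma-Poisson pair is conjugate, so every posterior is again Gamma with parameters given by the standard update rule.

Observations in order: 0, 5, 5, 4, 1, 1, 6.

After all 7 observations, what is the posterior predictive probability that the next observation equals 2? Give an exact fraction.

3633412243674834952435222471133828089192120320/17069174130723235958610643029059314756044734431

obs 1: x=0 → posterior Gamma(7, 10/3)
obs 2: x=5 → posterior Gamma(12, 13/3)
obs 3: x=5 → posterior Gamma(17, 16/3)
obs 4: x=4 → posterior Gamma(21, 19/3)
obs 5: x=1 → posterior Gamma(22, 22/3)
obs 6: x=1 → posterior Gamma(23, 25/3)
obs 7: x=6 → posterior Gamma(29, 28/3)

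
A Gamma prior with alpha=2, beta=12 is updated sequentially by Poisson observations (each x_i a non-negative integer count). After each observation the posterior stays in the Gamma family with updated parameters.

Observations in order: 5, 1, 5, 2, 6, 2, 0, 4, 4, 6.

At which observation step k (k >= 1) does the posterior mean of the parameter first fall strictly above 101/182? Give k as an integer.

k = 2

obs 1: x=5 → posterior Gamma(7, 13)
obs 2: x=1 → posterior Gamma(8, 14)
obs 3: x=5 → posterior Gamma(13, 15)
obs 4: x=2 → posterior Gamma(15, 16)
obs 5: x=6 → posterior Gamma(21, 17)
obs 6: x=2 → posterior Gamma(23, 18)
obs 7: x=0 → posterior Gamma(23, 19)
obs 8: x=4 → posterior Gamma(27, 20)
obs 9: x=4 → posterior Gamma(31, 21)
obs 10: x=6 → posterior Gamma(37, 22)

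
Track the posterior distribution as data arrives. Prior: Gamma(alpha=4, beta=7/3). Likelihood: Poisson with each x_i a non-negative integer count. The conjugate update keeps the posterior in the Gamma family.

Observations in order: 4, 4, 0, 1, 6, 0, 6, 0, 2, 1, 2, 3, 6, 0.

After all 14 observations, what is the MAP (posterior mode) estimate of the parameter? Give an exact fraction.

114/49

obs 1: x=4 → posterior Gamma(8, 10/3)
obs 2: x=4 → posterior Gamma(12, 13/3)
obs 3: x=0 → posterior Gamma(12, 16/3)
obs 4: x=1 → posterior Gamma(13, 19/3)
obs 5: x=6 → posterior Gamma(19, 22/3)
obs 6: x=0 → posterior Gamma(19, 25/3)
obs 7: x=6 → posterior Gamma(25, 28/3)
obs 8: x=0 → posterior Gamma(25, 31/3)
obs 9: x=2 → posterior Gamma(27, 34/3)
obs 10: x=1 → posterior Gamma(28, 37/3)
obs 11: x=2 → posterior Gamma(30, 40/3)
obs 12: x=3 → posterior Gamma(33, 43/3)
obs 13: x=6 → posterior Gamma(39, 46/3)
obs 14: x=0 → posterior Gamma(39, 49/3)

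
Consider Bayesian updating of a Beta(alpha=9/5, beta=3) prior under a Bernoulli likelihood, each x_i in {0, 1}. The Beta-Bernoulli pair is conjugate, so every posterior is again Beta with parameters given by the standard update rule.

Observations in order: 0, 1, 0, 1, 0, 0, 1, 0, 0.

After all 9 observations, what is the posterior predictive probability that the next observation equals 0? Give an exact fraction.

15/23

obs 1: x=0 → posterior Beta(9/5, 4)
obs 2: x=1 → posterior Beta(14/5, 4)
obs 3: x=0 → posterior Beta(14/5, 5)
obs 4: x=1 → posterior Beta(19/5, 5)
obs 5: x=0 → posterior Beta(19/5, 6)
obs 6: x=0 → posterior Beta(19/5, 7)
obs 7: x=1 → posterior Beta(24/5, 7)
obs 8: x=0 → posterior Beta(24/5, 8)
obs 9: x=0 → posterior Beta(24/5, 9)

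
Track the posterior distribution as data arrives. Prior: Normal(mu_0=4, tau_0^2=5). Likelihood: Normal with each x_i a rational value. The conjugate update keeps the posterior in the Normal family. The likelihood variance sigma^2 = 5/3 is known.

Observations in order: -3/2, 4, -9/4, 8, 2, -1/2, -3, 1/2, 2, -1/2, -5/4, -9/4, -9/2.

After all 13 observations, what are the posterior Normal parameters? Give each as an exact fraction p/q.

mu_0=5/32, tau_0^2=1/8

obs 1: x=-3/2 → posterior Normal(-1/8, 5/4)
obs 2: x=4 → posterior Normal(23/14, 5/7)
obs 3: x=-9/4 → posterior Normal(19/40, 1/2)
obs 4: x=8 → posterior Normal(115/52, 5/13)
obs 5: x=2 → posterior Normal(139/64, 5/16)
obs 6: x=-1/2 → posterior Normal(7/4, 5/19)
obs 7: x=-3 → posterior Normal(97/88, 5/22)
obs 8: x=1/2 → posterior Normal(103/100, 1/5)
obs 9: x=2 → posterior Normal(127/112, 5/28)
obs 10: x=-1/2 → posterior Normal(121/124, 5/31)
obs 11: x=-5/4 → posterior Normal(53/68, 5/34)
obs 12: x=-9/4 → posterior Normal(79/148, 5/37)
obs 13: x=-9/2 → posterior Normal(5/32, 1/8)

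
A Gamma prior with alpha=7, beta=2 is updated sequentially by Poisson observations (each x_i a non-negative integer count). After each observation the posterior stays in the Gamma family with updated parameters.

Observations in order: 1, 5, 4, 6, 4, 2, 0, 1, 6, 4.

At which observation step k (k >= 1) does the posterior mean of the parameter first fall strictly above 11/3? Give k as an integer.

obs 1: x=1 → posterior Gamma(8, 3)
obs 2: x=5 → posterior Gamma(13, 4)
obs 3: x=4 → posterior Gamma(17, 5)
obs 4: x=6 → posterior Gamma(23, 6)
obs 5: x=4 → posterior Gamma(27, 7)
obs 6: x=2 → posterior Gamma(29, 8)
obs 7: x=0 → posterior Gamma(29, 9)
obs 8: x=1 → posterior Gamma(30, 10)
obs 9: x=6 → posterior Gamma(36, 11)
obs 10: x=4 → posterior Gamma(40, 12)

k = 4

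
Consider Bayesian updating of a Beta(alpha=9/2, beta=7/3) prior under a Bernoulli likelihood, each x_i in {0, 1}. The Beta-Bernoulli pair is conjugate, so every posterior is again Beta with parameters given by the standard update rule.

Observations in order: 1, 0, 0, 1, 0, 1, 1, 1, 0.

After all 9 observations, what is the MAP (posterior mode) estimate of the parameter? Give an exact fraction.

obs 1: x=1 → posterior Beta(11/2, 7/3)
obs 2: x=0 → posterior Beta(11/2, 10/3)
obs 3: x=0 → posterior Beta(11/2, 13/3)
obs 4: x=1 → posterior Beta(13/2, 13/3)
obs 5: x=0 → posterior Beta(13/2, 16/3)
obs 6: x=1 → posterior Beta(15/2, 16/3)
obs 7: x=1 → posterior Beta(17/2, 16/3)
obs 8: x=1 → posterior Beta(19/2, 16/3)
obs 9: x=0 → posterior Beta(19/2, 19/3)

51/83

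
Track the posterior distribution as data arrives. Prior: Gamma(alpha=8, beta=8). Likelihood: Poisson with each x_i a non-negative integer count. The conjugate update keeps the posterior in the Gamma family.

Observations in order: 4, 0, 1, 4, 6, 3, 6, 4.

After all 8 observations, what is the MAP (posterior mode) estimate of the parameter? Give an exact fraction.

obs 1: x=4 → posterior Gamma(12, 9)
obs 2: x=0 → posterior Gamma(12, 10)
obs 3: x=1 → posterior Gamma(13, 11)
obs 4: x=4 → posterior Gamma(17, 12)
obs 5: x=6 → posterior Gamma(23, 13)
obs 6: x=3 → posterior Gamma(26, 14)
obs 7: x=6 → posterior Gamma(32, 15)
obs 8: x=4 → posterior Gamma(36, 16)

35/16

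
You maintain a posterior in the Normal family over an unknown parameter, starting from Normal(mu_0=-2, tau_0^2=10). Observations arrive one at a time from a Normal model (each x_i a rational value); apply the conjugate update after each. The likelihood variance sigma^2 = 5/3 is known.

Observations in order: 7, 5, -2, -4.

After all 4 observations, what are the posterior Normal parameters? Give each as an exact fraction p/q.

obs 1: x=7 → posterior Normal(40/7, 10/7)
obs 2: x=5 → posterior Normal(70/13, 10/13)
obs 3: x=-2 → posterior Normal(58/19, 10/19)
obs 4: x=-4 → posterior Normal(34/25, 2/5)

mu_0=34/25, tau_0^2=2/5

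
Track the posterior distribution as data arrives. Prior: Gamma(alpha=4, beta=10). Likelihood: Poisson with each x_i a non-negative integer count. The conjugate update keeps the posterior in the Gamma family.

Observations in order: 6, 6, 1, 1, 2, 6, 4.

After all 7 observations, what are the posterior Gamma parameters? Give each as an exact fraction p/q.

alpha=30, beta=17

obs 1: x=6 → posterior Gamma(10, 11)
obs 2: x=6 → posterior Gamma(16, 12)
obs 3: x=1 → posterior Gamma(17, 13)
obs 4: x=1 → posterior Gamma(18, 14)
obs 5: x=2 → posterior Gamma(20, 15)
obs 6: x=6 → posterior Gamma(26, 16)
obs 7: x=4 → posterior Gamma(30, 17)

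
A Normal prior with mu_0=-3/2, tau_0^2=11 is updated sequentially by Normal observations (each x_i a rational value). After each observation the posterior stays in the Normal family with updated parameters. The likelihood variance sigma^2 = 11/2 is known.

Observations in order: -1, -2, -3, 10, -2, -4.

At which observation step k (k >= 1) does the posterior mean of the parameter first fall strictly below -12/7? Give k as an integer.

obs 1: x=-1 → posterior Normal(-7/6, 11/3)
obs 2: x=-2 → posterior Normal(-3/2, 11/5)
obs 3: x=-3 → posterior Normal(-27/14, 11/7)
obs 4: x=10 → posterior Normal(13/18, 11/9)
obs 5: x=-2 → posterior Normal(5/22, 1)
obs 6: x=-4 → posterior Normal(-11/26, 11/13)

k = 3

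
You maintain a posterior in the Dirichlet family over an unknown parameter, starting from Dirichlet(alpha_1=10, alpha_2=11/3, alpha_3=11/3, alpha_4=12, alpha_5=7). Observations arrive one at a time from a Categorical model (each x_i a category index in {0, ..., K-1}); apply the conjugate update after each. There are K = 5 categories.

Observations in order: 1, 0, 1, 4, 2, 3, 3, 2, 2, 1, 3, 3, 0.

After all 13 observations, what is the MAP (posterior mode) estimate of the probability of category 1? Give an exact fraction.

obs 1: x=1 → posterior Dirichlet(10, 14/3, 11/3, 12, 7)
obs 2: x=0 → posterior Dirichlet(11, 14/3, 11/3, 12, 7)
obs 3: x=1 → posterior Dirichlet(11, 17/3, 11/3, 12, 7)
obs 4: x=4 → posterior Dirichlet(11, 17/3, 11/3, 12, 8)
obs 5: x=2 → posterior Dirichlet(11, 17/3, 14/3, 12, 8)
obs 6: x=3 → posterior Dirichlet(11, 17/3, 14/3, 13, 8)
obs 7: x=3 → posterior Dirichlet(11, 17/3, 14/3, 14, 8)
obs 8: x=2 → posterior Dirichlet(11, 17/3, 17/3, 14, 8)
obs 9: x=2 → posterior Dirichlet(11, 17/3, 20/3, 14, 8)
obs 10: x=1 → posterior Dirichlet(11, 20/3, 20/3, 14, 8)
obs 11: x=3 → posterior Dirichlet(11, 20/3, 20/3, 15, 8)
obs 12: x=3 → posterior Dirichlet(11, 20/3, 20/3, 16, 8)
obs 13: x=0 → posterior Dirichlet(12, 20/3, 20/3, 16, 8)

17/133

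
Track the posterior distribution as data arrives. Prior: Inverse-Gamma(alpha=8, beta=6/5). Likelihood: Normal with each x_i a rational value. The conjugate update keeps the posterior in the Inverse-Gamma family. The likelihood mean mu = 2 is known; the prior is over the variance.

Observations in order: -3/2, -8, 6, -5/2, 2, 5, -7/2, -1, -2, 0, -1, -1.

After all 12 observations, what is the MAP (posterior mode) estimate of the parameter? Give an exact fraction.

obs 1: x=-3/2 → posterior Inverse-Gamma(17/2, 293/40)
obs 2: x=-8 → posterior Inverse-Gamma(9, 2293/40)
obs 3: x=6 → posterior Inverse-Gamma(19/2, 2613/40)
obs 4: x=-5/2 → posterior Inverse-Gamma(10, 1509/20)
obs 5: x=2 → posterior Inverse-Gamma(21/2, 1509/20)
obs 6: x=5 → posterior Inverse-Gamma(11, 1599/20)
obs 7: x=-7/2 → posterior Inverse-Gamma(23/2, 3803/40)
obs 8: x=-1 → posterior Inverse-Gamma(12, 3983/40)
obs 9: x=-2 → posterior Inverse-Gamma(25/2, 4303/40)
obs 10: x=0 → posterior Inverse-Gamma(13, 4383/40)
obs 11: x=-1 → posterior Inverse-Gamma(27/2, 4563/40)
obs 12: x=-1 → posterior Inverse-Gamma(14, 4743/40)

1581/200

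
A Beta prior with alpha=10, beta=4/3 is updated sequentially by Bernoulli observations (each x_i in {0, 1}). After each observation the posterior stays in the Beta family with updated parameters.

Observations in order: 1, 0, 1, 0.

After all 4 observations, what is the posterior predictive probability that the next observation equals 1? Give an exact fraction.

obs 1: x=1 → posterior Beta(11, 4/3)
obs 2: x=0 → posterior Beta(11, 7/3)
obs 3: x=1 → posterior Beta(12, 7/3)
obs 4: x=0 → posterior Beta(12, 10/3)

18/23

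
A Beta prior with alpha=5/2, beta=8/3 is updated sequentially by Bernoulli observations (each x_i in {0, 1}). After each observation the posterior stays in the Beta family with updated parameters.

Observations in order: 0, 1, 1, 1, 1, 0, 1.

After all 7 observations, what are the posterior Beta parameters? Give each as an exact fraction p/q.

obs 1: x=0 → posterior Beta(5/2, 11/3)
obs 2: x=1 → posterior Beta(7/2, 11/3)
obs 3: x=1 → posterior Beta(9/2, 11/3)
obs 4: x=1 → posterior Beta(11/2, 11/3)
obs 5: x=1 → posterior Beta(13/2, 11/3)
obs 6: x=0 → posterior Beta(13/2, 14/3)
obs 7: x=1 → posterior Beta(15/2, 14/3)

alpha=15/2, beta=14/3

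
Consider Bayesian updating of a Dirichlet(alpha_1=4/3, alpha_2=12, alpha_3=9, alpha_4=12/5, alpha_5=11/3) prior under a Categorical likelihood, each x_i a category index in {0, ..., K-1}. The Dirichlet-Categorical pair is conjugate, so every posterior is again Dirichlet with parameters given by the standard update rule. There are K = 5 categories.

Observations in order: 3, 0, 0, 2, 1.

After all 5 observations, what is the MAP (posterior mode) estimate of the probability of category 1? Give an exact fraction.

obs 1: x=3 → posterior Dirichlet(4/3, 12, 9, 17/5, 11/3)
obs 2: x=0 → posterior Dirichlet(7/3, 12, 9, 17/5, 11/3)
obs 3: x=0 → posterior Dirichlet(10/3, 12, 9, 17/5, 11/3)
obs 4: x=2 → posterior Dirichlet(10/3, 12, 10, 17/5, 11/3)
obs 5: x=1 → posterior Dirichlet(10/3, 13, 10, 17/5, 11/3)

30/71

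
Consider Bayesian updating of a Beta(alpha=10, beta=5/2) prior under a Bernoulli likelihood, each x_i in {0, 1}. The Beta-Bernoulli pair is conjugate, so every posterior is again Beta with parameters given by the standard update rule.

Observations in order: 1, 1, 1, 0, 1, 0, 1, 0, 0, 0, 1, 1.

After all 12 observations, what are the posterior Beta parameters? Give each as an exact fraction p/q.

obs 1: x=1 → posterior Beta(11, 5/2)
obs 2: x=1 → posterior Beta(12, 5/2)
obs 3: x=1 → posterior Beta(13, 5/2)
obs 4: x=0 → posterior Beta(13, 7/2)
obs 5: x=1 → posterior Beta(14, 7/2)
obs 6: x=0 → posterior Beta(14, 9/2)
obs 7: x=1 → posterior Beta(15, 9/2)
obs 8: x=0 → posterior Beta(15, 11/2)
obs 9: x=0 → posterior Beta(15, 13/2)
obs 10: x=0 → posterior Beta(15, 15/2)
obs 11: x=1 → posterior Beta(16, 15/2)
obs 12: x=1 → posterior Beta(17, 15/2)

alpha=17, beta=15/2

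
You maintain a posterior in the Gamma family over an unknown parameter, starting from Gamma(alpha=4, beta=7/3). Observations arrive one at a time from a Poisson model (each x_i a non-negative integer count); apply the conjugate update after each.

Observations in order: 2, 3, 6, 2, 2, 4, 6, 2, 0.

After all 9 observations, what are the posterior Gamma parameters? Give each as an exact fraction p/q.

obs 1: x=2 → posterior Gamma(6, 10/3)
obs 2: x=3 → posterior Gamma(9, 13/3)
obs 3: x=6 → posterior Gamma(15, 16/3)
obs 4: x=2 → posterior Gamma(17, 19/3)
obs 5: x=2 → posterior Gamma(19, 22/3)
obs 6: x=4 → posterior Gamma(23, 25/3)
obs 7: x=6 → posterior Gamma(29, 28/3)
obs 8: x=2 → posterior Gamma(31, 31/3)
obs 9: x=0 → posterior Gamma(31, 34/3)

alpha=31, beta=34/3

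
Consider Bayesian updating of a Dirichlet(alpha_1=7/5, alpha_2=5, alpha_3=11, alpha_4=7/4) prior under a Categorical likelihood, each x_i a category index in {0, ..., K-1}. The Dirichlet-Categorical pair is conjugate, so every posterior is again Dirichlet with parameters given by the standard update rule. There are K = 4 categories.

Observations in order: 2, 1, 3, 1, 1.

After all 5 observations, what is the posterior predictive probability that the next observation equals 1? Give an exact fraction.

obs 1: x=2 → posterior Dirichlet(7/5, 5, 12, 7/4)
obs 2: x=1 → posterior Dirichlet(7/5, 6, 12, 7/4)
obs 3: x=3 → posterior Dirichlet(7/5, 6, 12, 11/4)
obs 4: x=1 → posterior Dirichlet(7/5, 7, 12, 11/4)
obs 5: x=1 → posterior Dirichlet(7/5, 8, 12, 11/4)

160/483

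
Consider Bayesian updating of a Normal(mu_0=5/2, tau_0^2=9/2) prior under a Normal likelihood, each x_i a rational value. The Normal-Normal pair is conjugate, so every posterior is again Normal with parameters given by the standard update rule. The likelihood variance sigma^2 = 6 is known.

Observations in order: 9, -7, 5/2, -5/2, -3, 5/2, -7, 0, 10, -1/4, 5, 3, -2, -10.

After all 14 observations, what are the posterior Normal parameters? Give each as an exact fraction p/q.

obs 1: x=9 → posterior Normal(37/7, 18/7)
obs 2: x=-7 → posterior Normal(8/5, 9/5)
obs 3: x=5/2 → posterior Normal(47/26, 18/13)
obs 4: x=-5/2 → posterior Normal(1, 9/8)
obs 5: x=-3 → posterior Normal(7/19, 18/19)
obs 6: x=5/2 → posterior Normal(29/44, 9/11)
obs 7: x=-7 → posterior Normal(-13/50, 18/25)
obs 8: x=0 → posterior Normal(-13/56, 9/14)
obs 9: x=10 → posterior Normal(47/62, 18/31)
obs 10: x=-1/4 → posterior Normal(91/136, 9/17)
obs 11: x=5 → posterior Normal(151/148, 18/37)
obs 12: x=3 → posterior Normal(187/160, 9/20)
obs 13: x=-2 → posterior Normal(163/172, 18/43)
obs 14: x=-10 → posterior Normal(43/184, 9/23)

mu_0=43/184, tau_0^2=9/23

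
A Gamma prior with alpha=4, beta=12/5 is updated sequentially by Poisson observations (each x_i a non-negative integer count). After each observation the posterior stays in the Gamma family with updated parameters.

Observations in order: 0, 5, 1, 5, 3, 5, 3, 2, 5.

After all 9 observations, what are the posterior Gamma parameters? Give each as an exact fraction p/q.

alpha=33, beta=57/5

obs 1: x=0 → posterior Gamma(4, 17/5)
obs 2: x=5 → posterior Gamma(9, 22/5)
obs 3: x=1 → posterior Gamma(10, 27/5)
obs 4: x=5 → posterior Gamma(15, 32/5)
obs 5: x=3 → posterior Gamma(18, 37/5)
obs 6: x=5 → posterior Gamma(23, 42/5)
obs 7: x=3 → posterior Gamma(26, 47/5)
obs 8: x=2 → posterior Gamma(28, 52/5)
obs 9: x=5 → posterior Gamma(33, 57/5)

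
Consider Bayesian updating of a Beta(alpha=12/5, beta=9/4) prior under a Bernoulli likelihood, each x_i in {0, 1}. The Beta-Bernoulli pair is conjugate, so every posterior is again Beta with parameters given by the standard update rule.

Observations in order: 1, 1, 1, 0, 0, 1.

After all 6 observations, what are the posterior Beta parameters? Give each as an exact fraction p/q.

alpha=32/5, beta=17/4

obs 1: x=1 → posterior Beta(17/5, 9/4)
obs 2: x=1 → posterior Beta(22/5, 9/4)
obs 3: x=1 → posterior Beta(27/5, 9/4)
obs 4: x=0 → posterior Beta(27/5, 13/4)
obs 5: x=0 → posterior Beta(27/5, 17/4)
obs 6: x=1 → posterior Beta(32/5, 17/4)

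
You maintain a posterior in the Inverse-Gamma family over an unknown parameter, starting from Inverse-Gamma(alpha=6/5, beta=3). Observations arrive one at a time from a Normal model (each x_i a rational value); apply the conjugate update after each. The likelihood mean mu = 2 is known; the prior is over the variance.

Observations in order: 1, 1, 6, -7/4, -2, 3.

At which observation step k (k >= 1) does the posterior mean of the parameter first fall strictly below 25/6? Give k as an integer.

obs 1: x=1 → posterior Inverse-Gamma(17/10, 7/2)
obs 2: x=1 → posterior Inverse-Gamma(11/5, 4)
obs 3: x=6 → posterior Inverse-Gamma(27/10, 12)
obs 4: x=-7/4 → posterior Inverse-Gamma(16/5, 609/32)
obs 5: x=-2 → posterior Inverse-Gamma(37/10, 865/32)
obs 6: x=3 → posterior Inverse-Gamma(21/5, 881/32)

k = 2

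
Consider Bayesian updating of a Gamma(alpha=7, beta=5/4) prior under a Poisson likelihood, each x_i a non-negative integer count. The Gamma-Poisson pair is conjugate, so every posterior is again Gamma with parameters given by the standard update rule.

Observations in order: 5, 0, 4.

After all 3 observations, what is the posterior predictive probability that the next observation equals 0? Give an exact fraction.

48661191875666868481/1430568690241985328321

obs 1: x=5 → posterior Gamma(12, 9/4)
obs 2: x=0 → posterior Gamma(12, 13/4)
obs 3: x=4 → posterior Gamma(16, 17/4)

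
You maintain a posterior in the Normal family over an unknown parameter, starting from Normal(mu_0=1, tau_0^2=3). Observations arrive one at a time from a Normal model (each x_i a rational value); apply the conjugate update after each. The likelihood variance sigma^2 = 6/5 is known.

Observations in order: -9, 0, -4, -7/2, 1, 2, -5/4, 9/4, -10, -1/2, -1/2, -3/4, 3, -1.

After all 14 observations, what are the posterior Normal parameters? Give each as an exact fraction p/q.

obs 1: x=-9 → posterior Normal(-43/7, 6/7)
obs 2: x=0 → posterior Normal(-43/12, 1/2)
obs 3: x=-4 → posterior Normal(-63/17, 6/17)
obs 4: x=-7/2 → posterior Normal(-161/44, 3/11)
obs 5: x=1 → posterior Normal(-151/54, 2/9)
obs 6: x=2 → posterior Normal(-131/64, 3/16)
obs 7: x=-5/4 → posterior Normal(-287/148, 6/37)
obs 8: x=9/4 → posterior Normal(-121/84, 1/7)
obs 9: x=-10 → posterior Normal(-221/94, 6/47)
obs 10: x=-1/2 → posterior Normal(-113/52, 3/26)
obs 11: x=-1/2 → posterior Normal(-77/38, 2/19)
obs 12: x=-3/4 → posterior Normal(-477/248, 3/31)
obs 13: x=3 → posterior Normal(-417/268, 6/67)
obs 14: x=-1 → posterior Normal(-437/288, 1/12)

mu_0=-437/288, tau_0^2=1/12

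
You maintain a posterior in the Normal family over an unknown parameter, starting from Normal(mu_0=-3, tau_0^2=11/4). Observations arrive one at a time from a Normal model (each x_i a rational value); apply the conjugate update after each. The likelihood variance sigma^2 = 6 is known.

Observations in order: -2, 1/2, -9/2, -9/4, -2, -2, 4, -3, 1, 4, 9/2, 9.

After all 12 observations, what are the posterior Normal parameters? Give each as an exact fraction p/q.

mu_0=31/624, tau_0^2=11/26

obs 1: x=-2 → posterior Normal(-94/35, 66/35)
obs 2: x=1/2 → posterior Normal(-177/92, 33/23)
obs 3: x=-9/2 → posterior Normal(-46/19, 22/19)
obs 4: x=-9/4 → posterior Normal(-651/272, 33/34)
obs 5: x=-2 → posterior Normal(-739/316, 66/79)
obs 6: x=-2 → posterior Normal(-827/360, 11/15)
obs 7: x=4 → posterior Normal(-651/404, 66/101)
obs 8: x=-3 → posterior Normal(-783/448, 33/56)
obs 9: x=1 → posterior Normal(-739/492, 22/41)
obs 10: x=4 → posterior Normal(-563/536, 33/67)
obs 11: x=9/2 → posterior Normal(-73/116, 66/145)
obs 12: x=9 → posterior Normal(31/624, 11/26)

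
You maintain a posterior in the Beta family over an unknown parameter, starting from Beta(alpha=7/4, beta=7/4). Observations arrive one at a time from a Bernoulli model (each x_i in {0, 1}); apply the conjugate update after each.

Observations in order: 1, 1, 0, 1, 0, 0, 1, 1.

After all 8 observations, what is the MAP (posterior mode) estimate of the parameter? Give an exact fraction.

obs 1: x=1 → posterior Beta(11/4, 7/4)
obs 2: x=1 → posterior Beta(15/4, 7/4)
obs 3: x=0 → posterior Beta(15/4, 11/4)
obs 4: x=1 → posterior Beta(19/4, 11/4)
obs 5: x=0 → posterior Beta(19/4, 15/4)
obs 6: x=0 → posterior Beta(19/4, 19/4)
obs 7: x=1 → posterior Beta(23/4, 19/4)
obs 8: x=1 → posterior Beta(27/4, 19/4)

23/38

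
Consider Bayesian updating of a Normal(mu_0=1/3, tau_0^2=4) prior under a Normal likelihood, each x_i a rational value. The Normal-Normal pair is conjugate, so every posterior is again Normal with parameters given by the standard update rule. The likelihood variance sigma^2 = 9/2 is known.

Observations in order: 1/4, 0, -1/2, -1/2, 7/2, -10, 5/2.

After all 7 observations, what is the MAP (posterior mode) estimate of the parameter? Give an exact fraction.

obs 1: x=1/4 → posterior Normal(5/17, 36/17)
obs 2: x=0 → posterior Normal(1/5, 36/25)
obs 3: x=-1/2 → posterior Normal(1/33, 12/11)
obs 4: x=-1/2 → posterior Normal(-3/41, 36/41)
obs 5: x=7/2 → posterior Normal(25/49, 36/49)
obs 6: x=-10 → posterior Normal(-55/57, 12/19)
obs 7: x=5/2 → posterior Normal(-7/13, 36/65)

-7/13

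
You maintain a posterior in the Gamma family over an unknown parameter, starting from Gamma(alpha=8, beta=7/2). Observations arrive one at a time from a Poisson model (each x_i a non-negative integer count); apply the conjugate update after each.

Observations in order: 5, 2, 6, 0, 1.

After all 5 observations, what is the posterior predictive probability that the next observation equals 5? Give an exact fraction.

obs 1: x=5 → posterior Gamma(13, 9/2)
obs 2: x=2 → posterior Gamma(15, 11/2)
obs 3: x=6 → posterior Gamma(21, 13/2)
obs 4: x=0 → posterior Gamma(21, 15/2)
obs 5: x=1 → posterior Gamma(22, 17/2)

2472407872561956660202042997837440/33600614943460448322716069311260139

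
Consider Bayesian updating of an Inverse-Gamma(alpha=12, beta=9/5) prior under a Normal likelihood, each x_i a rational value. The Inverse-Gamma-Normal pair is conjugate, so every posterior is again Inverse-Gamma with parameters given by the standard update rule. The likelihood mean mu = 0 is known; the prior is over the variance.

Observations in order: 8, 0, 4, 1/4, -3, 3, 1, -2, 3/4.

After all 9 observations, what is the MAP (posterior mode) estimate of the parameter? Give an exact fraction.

obs 1: x=8 → posterior Inverse-Gamma(25/2, 169/5)
obs 2: x=0 → posterior Inverse-Gamma(13, 169/5)
obs 3: x=4 → posterior Inverse-Gamma(27/2, 209/5)
obs 4: x=1/4 → posterior Inverse-Gamma(14, 6693/160)
obs 5: x=-3 → posterior Inverse-Gamma(29/2, 7413/160)
obs 6: x=3 → posterior Inverse-Gamma(15, 8133/160)
obs 7: x=1 → posterior Inverse-Gamma(31/2, 8213/160)
obs 8: x=-2 → posterior Inverse-Gamma(16, 8533/160)
obs 9: x=3/4 → posterior Inverse-Gamma(33/2, 4289/80)

4289/1400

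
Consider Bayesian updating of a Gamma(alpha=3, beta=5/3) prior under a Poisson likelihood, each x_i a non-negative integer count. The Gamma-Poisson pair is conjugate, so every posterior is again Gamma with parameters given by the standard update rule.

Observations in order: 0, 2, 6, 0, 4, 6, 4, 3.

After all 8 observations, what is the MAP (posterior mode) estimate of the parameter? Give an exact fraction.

obs 1: x=0 → posterior Gamma(3, 8/3)
obs 2: x=2 → posterior Gamma(5, 11/3)
obs 3: x=6 → posterior Gamma(11, 14/3)
obs 4: x=0 → posterior Gamma(11, 17/3)
obs 5: x=4 → posterior Gamma(15, 20/3)
obs 6: x=6 → posterior Gamma(21, 23/3)
obs 7: x=4 → posterior Gamma(25, 26/3)
obs 8: x=3 → posterior Gamma(28, 29/3)

81/29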